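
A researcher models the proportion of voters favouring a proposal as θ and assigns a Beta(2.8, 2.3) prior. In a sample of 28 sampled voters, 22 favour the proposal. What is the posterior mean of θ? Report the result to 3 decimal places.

Posterior mean ≈ 0.749

The binomial likelihood is conjugate to the Beta prior: with 22 successes and 6 failures, the posterior is Beta(2.8+22, 2.3+6) = Beta(24.8, 8.3).
Posterior mean = α/(α+β) = 24.8/33.1 = 0.749.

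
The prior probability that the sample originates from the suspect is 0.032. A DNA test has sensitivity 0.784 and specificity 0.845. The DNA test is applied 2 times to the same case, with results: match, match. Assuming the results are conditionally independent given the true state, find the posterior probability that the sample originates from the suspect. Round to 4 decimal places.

With H the event that the sample originates from the suspect, the joint likelihood of the observed sequence is P(data|H) = 0.784·0.784 = 0.61466 and P(data|¬H) = 0.155·0.155 = 0.024025.
Bayes: P(H|data) = 0.032·0.61466 / (0.032·0.61466 + 0.968·0.024025) = 0.019669/0.042925 = 0.4582.

Posterior P(H) ≈ 0.4582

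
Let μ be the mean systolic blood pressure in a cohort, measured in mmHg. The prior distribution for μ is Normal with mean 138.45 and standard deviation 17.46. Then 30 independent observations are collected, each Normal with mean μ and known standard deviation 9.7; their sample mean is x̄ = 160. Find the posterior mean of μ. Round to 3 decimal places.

Prior precision 1/τ₀² = 1/17.46² = 0.00328028; data precision n/σ² = 30/9.7² = 0.318844.
Posterior precision = 0.00328028 + 0.318844 = 0.322124.
Posterior mean = (0.00328028·138.45 + 0.318844·160) / 0.322124 = 159.781.

Posterior mean ≈ 159.781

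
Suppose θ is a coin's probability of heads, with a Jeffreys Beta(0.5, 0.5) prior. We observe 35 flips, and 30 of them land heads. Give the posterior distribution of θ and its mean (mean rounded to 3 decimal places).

The binomial likelihood is conjugate to the Beta prior: with 30 successes and 5 failures, the posterior is Beta(0.5+30, 0.5+5) = Beta(30.5, 5.5).
Posterior mean = α/(α+β) = 30.5/36 = 0.847.

Posterior: Beta(30.5, 5.5); mean ≈ 0.847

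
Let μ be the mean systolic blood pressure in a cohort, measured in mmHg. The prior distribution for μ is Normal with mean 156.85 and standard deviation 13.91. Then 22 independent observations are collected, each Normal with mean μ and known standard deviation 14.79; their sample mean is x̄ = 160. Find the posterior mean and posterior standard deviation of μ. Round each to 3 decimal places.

Posterior mean ≈ 159.846; posterior SD ≈ 3.075

Prior precision 1/τ₀² = 1/13.91² = 0.00516828; data precision n/σ² = 22/14.79² = 0.100574.
Posterior precision = 0.00516828 + 0.100574 = 0.105742, giving posterior SD = 1/√0.105742 = 3.075.
Posterior mean = (0.00516828·156.85 + 0.100574·160) / 0.105742 = 159.846.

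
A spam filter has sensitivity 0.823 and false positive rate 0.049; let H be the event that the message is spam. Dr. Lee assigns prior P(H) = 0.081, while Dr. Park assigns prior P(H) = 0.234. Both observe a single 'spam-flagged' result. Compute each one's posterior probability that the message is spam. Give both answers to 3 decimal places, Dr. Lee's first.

Dr. Lee: 0.597; Dr. Park: 0.837

P('+'|H) = 0.823, P('+'|¬H) = 0.049.
Dr. Lee: numerator 0.823·0.081 = 0.066663; evidence = 0.066663+0.049·0.919 = 0.11169; posterior = 0.597.
Dr. Park: numerator 0.823·0.234 = 0.19258; evidence = 0.19258+0.049·0.766 = 0.23012; posterior = 0.837.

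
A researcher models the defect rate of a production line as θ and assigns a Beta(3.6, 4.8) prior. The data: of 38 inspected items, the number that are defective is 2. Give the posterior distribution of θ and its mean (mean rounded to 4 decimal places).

Posterior: Beta(5.6, 40.8); mean ≈ 0.1207

The binomial likelihood is conjugate to the Beta prior: with 2 successes and 36 failures, the posterior is Beta(3.6+2, 4.8+36) = Beta(5.6, 40.8).
E[θ | data] = 5.6/(5.6+40.8) = 0.1207.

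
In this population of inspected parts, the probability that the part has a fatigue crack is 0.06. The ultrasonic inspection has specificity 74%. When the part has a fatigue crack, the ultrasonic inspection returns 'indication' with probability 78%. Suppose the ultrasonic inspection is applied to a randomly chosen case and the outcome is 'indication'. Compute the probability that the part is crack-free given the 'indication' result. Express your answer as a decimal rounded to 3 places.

Write H for 'the part has a fatigue crack'. Prior odds H:¬H = 0.06/0.94 = 0.063830. For the 'indication' outcome, the likelihood ratio is 0.78/0.26 = 3.0000.
Posterior odds = 0.063830 × 3.0000 = 0.19149, so P(H|E) = 0.19149/(1+0.19149) = 0.161. Then P(¬H|E) = 1 − 0.161 = 0.839.

P(¬H | E) ≈ 0.839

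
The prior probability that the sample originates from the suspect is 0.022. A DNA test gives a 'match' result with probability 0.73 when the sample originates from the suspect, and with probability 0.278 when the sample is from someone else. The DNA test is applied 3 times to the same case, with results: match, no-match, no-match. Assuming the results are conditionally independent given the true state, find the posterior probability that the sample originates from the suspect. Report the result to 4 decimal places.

With H the event that the sample originates from the suspect, the joint likelihood of the observed sequence is P(data|H) = 0.73·0.27·0.27 = 0.053217 and P(data|¬H) = 0.278·0.722·0.722 = 0.14492.
Bayes: P(H|data) = 0.022·0.053217 / (0.022·0.053217 + 0.978·0.14492) = 0.0011708/0.14290 = 0.0082.

Posterior P(H) ≈ 0.0082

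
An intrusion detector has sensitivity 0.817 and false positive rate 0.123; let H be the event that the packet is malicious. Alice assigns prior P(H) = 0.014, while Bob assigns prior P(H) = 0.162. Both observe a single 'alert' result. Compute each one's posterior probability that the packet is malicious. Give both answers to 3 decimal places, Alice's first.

Alice: 0.086; Bob: 0.562

P('+'|H) = 0.817, P('+'|¬H) = 0.123.
Alice: numerator 0.817·0.014 = 0.011438; evidence = 0.011438+0.123·0.986 = 0.13272; posterior = 0.086.
Bob: numerator 0.817·0.162 = 0.13235; evidence = 0.13235+0.123·0.838 = 0.23543; posterior = 0.562.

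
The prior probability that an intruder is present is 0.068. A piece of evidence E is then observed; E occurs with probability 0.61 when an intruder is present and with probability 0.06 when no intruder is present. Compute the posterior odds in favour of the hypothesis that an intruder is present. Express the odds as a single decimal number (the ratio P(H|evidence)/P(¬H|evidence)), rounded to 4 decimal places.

Posterior odds ≈ 0.7418

Prior odds = 0.068/(1−0.068) = 0.072961. In log-odds, ln(0.072961) = -2.6178.
Add log likelihood ratio: ln(10.167) = 2.3191.
Posterior log-odds = -0.29871, so posterior odds = exp(-0.29871) = 0.74177.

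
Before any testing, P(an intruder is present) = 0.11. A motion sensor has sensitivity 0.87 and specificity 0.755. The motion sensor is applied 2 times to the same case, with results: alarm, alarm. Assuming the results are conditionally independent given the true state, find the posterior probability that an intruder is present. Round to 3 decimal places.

Let H be the event that an intruder is present; start with P(H) = 0.11. P('alarm'|H) = 0.87, P('alarm'|¬H) = 0.245.
Update on result 1 ('alarm'): P(H) ← 0.87·0.1100 / (0.87·0.1100 + 0.245·0.8900) = 0.095700/0.31375 = 0.3050.
Update on result 2 ('alarm'): P(H) ← 0.87·0.3050 / (0.87·0.3050 + 0.245·0.6950) = 0.26537/0.43564 = 0.6091.

Posterior P(H) ≈ 0.609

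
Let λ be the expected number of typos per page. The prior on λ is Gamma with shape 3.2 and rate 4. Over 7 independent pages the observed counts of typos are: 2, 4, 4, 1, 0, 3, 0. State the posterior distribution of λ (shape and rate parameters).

Posterior: Gamma(shape=17.2, rate=11)

The Poisson likelihood adds the total count to the shape and the number of exposure periods to the rate. Here ∑xᵢ = 14 and n = 7, so shape 3.2→17.2 and rate 4→11.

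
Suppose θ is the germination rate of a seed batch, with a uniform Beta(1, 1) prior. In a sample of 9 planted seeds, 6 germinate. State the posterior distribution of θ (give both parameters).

Observing 6 successes and 3 failures updates Beta(1, 1) by adding the success and failure counts to the two shape parameters: α = 1+6 = 7, β = 1+3 = 4.

Posterior: Beta(7, 4)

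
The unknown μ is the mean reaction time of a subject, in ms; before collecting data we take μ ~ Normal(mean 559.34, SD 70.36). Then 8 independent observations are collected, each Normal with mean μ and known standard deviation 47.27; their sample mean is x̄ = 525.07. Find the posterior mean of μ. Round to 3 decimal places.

Prior precision 1/τ₀² = 1/70.36² = 0.00020200; data precision n/σ² = 8/47.27² = 0.00358029.
Posterior precision = 0.00020200 + 0.00358029 = 0.00378229.
Posterior mean = (0.00020200·559.34 + 0.00358029·525.07) / 0.00378229 = 526.900.

Posterior mean ≈ 526.900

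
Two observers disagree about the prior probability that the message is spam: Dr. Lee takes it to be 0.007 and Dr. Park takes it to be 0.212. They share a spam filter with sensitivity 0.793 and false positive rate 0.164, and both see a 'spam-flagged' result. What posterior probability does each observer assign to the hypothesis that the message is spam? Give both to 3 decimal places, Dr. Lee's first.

Dr. Lee: 0.033; Dr. Park: 0.565

P('+'|H) = 0.793, P('+'|¬H) = 0.164.
Dr. Lee: numerator 0.793·0.007 = 0.0055510; evidence = 0.0055510+0.164·0.993 = 0.16840; posterior = 0.033.
Dr. Park: numerator 0.793·0.212 = 0.16812; evidence = 0.16812+0.164·0.788 = 0.29735; posterior = 0.565.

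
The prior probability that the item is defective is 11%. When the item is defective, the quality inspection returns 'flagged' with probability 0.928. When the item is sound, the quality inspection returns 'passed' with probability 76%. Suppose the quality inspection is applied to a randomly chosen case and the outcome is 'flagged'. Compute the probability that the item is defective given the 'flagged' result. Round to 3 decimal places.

Let H be the event that the item is defective. P(H) = 0.11, so P(¬H) = 0.89. With E the 'flagged' result, P(E|H) = 0.928 and P(E|¬H) = 0.24.
P(E) = 0.928·0.11 + 0.24·0.89 = 0.10208 + 0.21360 = 0.31568.
By Bayes' theorem, P(H|E) = 0.10208 / 0.31568 = 0.323.

P(H | E) ≈ 0.323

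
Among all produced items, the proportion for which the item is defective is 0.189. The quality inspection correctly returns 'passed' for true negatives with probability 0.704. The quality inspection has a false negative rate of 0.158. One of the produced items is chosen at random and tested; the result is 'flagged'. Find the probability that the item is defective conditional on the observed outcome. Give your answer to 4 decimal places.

Let H be the event that the item is defective. P(H) = 0.189, so P(¬H) = 0.811. With E the 'flagged' result, P(E|H) = 0.842 and P(E|¬H) = 0.296.
P(E) = 0.842·0.189 + 0.296·0.811 = 0.15914 + 0.24006 = 0.39919.
By Bayes' theorem, P(H|E) = 0.15914 / 0.39919 = 0.3986.

P(H | E) ≈ 0.3986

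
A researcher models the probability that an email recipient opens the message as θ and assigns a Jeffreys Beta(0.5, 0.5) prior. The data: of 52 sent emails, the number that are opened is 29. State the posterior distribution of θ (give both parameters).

The binomial likelihood is conjugate to the Beta prior: with 29 successes and 23 failures, the posterior is Beta(0.5+29, 0.5+23) = Beta(29.5, 23.5).

Posterior: Beta(29.5, 23.5)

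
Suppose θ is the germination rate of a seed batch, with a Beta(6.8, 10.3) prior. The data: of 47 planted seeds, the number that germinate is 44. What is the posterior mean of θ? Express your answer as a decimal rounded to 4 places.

The binomial likelihood is conjugate to the Beta prior: with 44 successes and 3 failures, the posterior is Beta(6.8+44, 10.3+3) = Beta(50.8, 13.3).
Posterior mean = α/(α+β) = 50.8/64.1 = 0.7925.

Posterior mean ≈ 0.7925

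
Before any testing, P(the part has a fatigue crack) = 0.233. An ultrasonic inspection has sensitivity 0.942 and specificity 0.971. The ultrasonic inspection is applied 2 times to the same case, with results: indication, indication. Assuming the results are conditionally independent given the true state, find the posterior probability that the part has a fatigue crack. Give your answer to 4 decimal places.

Let H be the event that the part has a fatigue crack; start with P(H) = 0.233. P('indication'|H) = 0.942, P('indication'|¬H) = 0.029.
Update on result 1 ('indication'): P(H) ← 0.942·0.2330 / (0.942·0.2330 + 0.029·0.7670) = 0.21949/0.24173 = 0.9080.
Update on result 2 ('indication'): P(H) ← 0.942·0.9080 / (0.942·0.9080 + 0.029·0.0920) = 0.85532/0.85799 = 0.9969.

Posterior P(H) ≈ 0.9969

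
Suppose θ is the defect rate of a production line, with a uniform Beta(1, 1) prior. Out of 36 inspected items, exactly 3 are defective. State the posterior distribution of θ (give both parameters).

Posterior: Beta(4, 34)

The binomial likelihood is conjugate to the Beta prior: with 3 successes and 33 failures, the posterior is Beta(1+3, 1+33) = Beta(4, 34).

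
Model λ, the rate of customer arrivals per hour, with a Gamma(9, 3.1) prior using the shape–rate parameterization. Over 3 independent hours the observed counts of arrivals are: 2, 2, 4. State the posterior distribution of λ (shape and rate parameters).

Posterior: Gamma(shape=17, rate=6.1)

The Poisson likelihood adds the total count to the shape and the number of exposure periods to the rate. Here ∑xᵢ = 8 and n = 3, so shape 9→17 and rate 3.1→6.1.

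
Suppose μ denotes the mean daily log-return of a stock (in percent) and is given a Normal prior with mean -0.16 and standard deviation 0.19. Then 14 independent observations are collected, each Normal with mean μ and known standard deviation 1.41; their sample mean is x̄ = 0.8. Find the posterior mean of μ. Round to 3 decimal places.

Posterior mean ≈ 0.035

With known σ, the Normal prior is conjugate. Weight on the data is w = (n/σ²)/(n/σ² + 1/τ₀²) = 7.04190/(7.04190+27.7008) = 0.20269.
Posterior mean = w·x̄ + (1−w)·μ₀ = 0.20269·0.8 + 0.79731·-0.16 = 0.035.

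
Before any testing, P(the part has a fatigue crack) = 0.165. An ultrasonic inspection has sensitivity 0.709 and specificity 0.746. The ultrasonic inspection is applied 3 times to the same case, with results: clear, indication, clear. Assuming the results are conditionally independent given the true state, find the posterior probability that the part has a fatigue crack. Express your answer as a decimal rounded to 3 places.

With H the event that the part has a fatigue crack, the joint likelihood of the observed sequence is P(data|H) = 0.291·0.709·0.291 = 0.060039 and P(data|¬H) = 0.746·0.254·0.746 = 0.14136.
Bayes: P(H|data) = 0.165·0.060039 / (0.165·0.060039 + 0.835·0.14136) = 0.0099064/0.12794 = 0.0774.

Posterior P(H) ≈ 0.077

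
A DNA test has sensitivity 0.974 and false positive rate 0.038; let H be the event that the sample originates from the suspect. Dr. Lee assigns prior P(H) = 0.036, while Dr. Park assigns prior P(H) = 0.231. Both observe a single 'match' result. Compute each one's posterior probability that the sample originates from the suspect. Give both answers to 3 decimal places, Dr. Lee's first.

Dr. Lee: 0.489; Dr. Park: 0.885

The likelihood ratio for a 'match' result is 0.974/0.038 = 25.632.
Dr. Lee: prior odds 0.036/0.964 = 0.037344; posterior odds 0.95720; posterior probability 0.489.
Dr. Park: prior odds 0.231/0.769 = 0.30039; posterior odds 7.6995; posterior probability 0.885.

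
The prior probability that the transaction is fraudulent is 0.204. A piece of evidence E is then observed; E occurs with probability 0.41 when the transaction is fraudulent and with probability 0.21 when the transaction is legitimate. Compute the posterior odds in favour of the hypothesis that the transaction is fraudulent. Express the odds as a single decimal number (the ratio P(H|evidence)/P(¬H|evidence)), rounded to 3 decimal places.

Prior odds = 0.204/(1−0.204) = 0.25628. In log-odds, ln(0.25628) = -1.3615.
Add log likelihood ratio: ln(1.9524) = 0.66905.
Posterior log-odds = -0.69243, so posterior odds = exp(-0.69243) = 0.50036.

Posterior odds ≈ 0.500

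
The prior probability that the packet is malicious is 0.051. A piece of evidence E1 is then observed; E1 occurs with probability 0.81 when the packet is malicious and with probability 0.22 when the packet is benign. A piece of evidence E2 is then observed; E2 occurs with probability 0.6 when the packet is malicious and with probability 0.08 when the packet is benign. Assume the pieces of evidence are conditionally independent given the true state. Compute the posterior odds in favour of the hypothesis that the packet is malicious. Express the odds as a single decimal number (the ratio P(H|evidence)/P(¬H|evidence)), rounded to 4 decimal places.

Posterior odds ≈ 1.4840

Prior odds = 0.051/(1−0.051) = 0.053741. In log-odds, ln(0.053741) = -2.9236.
Add log likelihood ratios: ln(3.6818) + ln(7.5000) = 3.3183.
Posterior log-odds = 0.39473, so posterior odds = exp(0.39473) = 1.4840.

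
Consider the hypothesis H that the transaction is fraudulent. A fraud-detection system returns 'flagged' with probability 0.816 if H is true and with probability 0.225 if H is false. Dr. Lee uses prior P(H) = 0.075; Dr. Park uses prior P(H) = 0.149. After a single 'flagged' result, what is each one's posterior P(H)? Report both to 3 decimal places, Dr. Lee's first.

Dr. Lee: 0.227; Dr. Park: 0.388

P('+'|H) = 0.816, P('+'|¬H) = 0.225.
Dr. Lee: numerator 0.816·0.075 = 0.061200; evidence = 0.061200+0.225·0.925 = 0.26932; posterior = 0.227.
Dr. Park: numerator 0.816·0.149 = 0.12158; evidence = 0.12158+0.225·0.851 = 0.31306; posterior = 0.388.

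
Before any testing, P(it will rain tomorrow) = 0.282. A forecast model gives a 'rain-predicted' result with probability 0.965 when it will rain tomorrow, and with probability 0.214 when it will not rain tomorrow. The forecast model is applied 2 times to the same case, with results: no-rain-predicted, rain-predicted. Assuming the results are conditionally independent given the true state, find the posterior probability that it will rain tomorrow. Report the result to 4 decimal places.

Posterior P(H) ≈ 0.0731

With H the event that it will rain tomorrow, the joint likelihood of the observed sequence is P(data|H) = 0.035·0.965 = 0.033775 and P(data|¬H) = 0.786·0.214 = 0.16820.
Bayes: P(H|data) = 0.282·0.033775 / (0.282·0.033775 + 0.718·0.16820) = 0.0095245/0.13030 = 0.0731.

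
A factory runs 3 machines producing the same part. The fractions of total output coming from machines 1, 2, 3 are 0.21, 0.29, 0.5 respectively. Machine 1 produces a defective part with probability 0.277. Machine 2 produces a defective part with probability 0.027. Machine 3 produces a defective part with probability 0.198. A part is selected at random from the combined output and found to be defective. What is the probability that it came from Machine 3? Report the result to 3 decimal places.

P(defective|M1) = 0.277; P(defective|M2) = 0.027; P(defective|M3) = 0.198.
Prior × likelihood for each source: 0.21·0.277=0.05817, 0.29·0.027=0.007830, 0.5·0.198=0.09900. Summing gives P(defective) = 0.16500.
P(Machine 3 | defective) = 0.09900 / 0.16500 = 0.600.

Posterior probability ≈ 0.600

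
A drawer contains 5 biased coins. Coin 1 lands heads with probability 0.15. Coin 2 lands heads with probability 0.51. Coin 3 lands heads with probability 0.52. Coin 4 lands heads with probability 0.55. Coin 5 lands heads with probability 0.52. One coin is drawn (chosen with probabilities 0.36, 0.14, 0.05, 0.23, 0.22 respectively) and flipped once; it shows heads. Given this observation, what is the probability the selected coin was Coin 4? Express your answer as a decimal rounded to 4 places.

P(heads|C1) = 0.15; P(heads|C2) = 0.51; P(heads|C3) = 0.52; P(heads|C4) = 0.55; P(heads|C5) = 0.52.
Prior × likelihood for each source: 0.36·0.15=0.05400, 0.14·0.51=0.07140, 0.05·0.52=0.02600, 0.23·0.55=0.1265, 0.22·0.52=0.1144. Summing gives P(heads) = 0.39230.
P(Coin 4 | heads) = 0.1265 / 0.39230 = 0.3225.

Posterior probability ≈ 0.3225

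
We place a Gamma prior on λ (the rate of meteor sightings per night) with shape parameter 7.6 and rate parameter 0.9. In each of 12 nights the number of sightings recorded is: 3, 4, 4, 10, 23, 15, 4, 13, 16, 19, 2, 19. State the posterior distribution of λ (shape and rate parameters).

The Poisson likelihood adds the total count to the shape and the number of exposure periods to the rate. Here ∑xᵢ = 132 and n = 12, so shape 7.6→139.6 and rate 0.9→12.9.

Posterior: Gamma(shape=139.6, rate=12.9)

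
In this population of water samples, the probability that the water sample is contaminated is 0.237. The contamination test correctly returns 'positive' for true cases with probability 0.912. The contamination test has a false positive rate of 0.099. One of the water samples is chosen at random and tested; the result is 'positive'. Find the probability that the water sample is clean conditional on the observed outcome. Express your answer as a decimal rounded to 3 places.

Let H be the event that the water sample is contaminated. P(H) = 0.237, so P(¬H) = 0.763. With E the 'positive' result, P(E|H) = 0.912 and P(E|¬H) = 0.099.
P(E) = 0.912·0.237 + 0.099·0.763 = 0.21614 + 0.075537 = 0.29168.
By Bayes' theorem, P(H|E) = 0.21614 / 0.29168 = 0.741. Hence P(¬H|E) = 1 − 0.741 = 0.259.

P(¬H | E) ≈ 0.259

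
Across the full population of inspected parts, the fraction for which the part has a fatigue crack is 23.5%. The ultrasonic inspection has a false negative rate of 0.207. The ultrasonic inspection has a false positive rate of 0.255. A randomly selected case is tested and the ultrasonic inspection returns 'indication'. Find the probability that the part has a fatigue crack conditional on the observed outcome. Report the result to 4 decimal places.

Write H for 'the part has a fatigue crack'. Prior odds H:¬H = 0.235/0.765 = 0.30719. For the 'indication' outcome, the likelihood ratio is 0.793/0.255 = 3.1098.
Posterior odds = 0.30719 × 3.1098 = 0.95530, so P(H|E) = 0.95530/(1+0.95530) = 0.4886.

P(H | E) ≈ 0.4886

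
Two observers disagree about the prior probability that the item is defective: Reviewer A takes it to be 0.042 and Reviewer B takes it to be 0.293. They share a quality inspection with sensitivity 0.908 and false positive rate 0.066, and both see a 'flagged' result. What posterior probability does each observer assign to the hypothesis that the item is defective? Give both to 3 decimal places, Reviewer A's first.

P('+'|H) = 0.908, P('+'|¬H) = 0.066.
Reviewer A: numerator 0.908·0.042 = 0.038136; evidence = 0.038136+0.066·0.958 = 0.10136; posterior = 0.376.
Reviewer B: numerator 0.908·0.293 = 0.26604; evidence = 0.26604+0.066·0.707 = 0.31271; posterior = 0.851.

Reviewer A: 0.376; Reviewer B: 0.851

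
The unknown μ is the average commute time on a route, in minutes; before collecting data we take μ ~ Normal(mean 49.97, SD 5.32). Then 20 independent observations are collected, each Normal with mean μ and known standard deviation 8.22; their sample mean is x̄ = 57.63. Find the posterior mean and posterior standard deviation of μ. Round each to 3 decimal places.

Posterior mean ≈ 56.813; posterior SD ≈ 1.737

With known σ, the Normal prior is conjugate. Weight on the data is w = (n/σ²)/(n/σ² + 1/τ₀²) = 0.295996/(0.295996+0.0353327) = 0.89336.
Posterior mean = w·x̄ + (1−w)·μ₀ = 0.89336·57.63 + 0.10664·49.97 = 56.813. Posterior variance = 1/(0.295996+0.0353327) = 3.01815, so SD = 1.737.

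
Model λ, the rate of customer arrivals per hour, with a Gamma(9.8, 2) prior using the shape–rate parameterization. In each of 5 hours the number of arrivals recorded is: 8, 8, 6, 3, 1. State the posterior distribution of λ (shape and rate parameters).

The Poisson likelihood adds the total count to the shape and the number of exposure periods to the rate. Here ∑xᵢ = 26 and n = 5, so shape 9.8→35.8 and rate 2→7.

Posterior: Gamma(shape=35.8, rate=7)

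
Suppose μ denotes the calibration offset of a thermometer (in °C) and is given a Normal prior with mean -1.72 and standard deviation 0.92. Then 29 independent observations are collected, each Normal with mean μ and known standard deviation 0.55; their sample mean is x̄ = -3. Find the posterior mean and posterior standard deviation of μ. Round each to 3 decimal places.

With known σ, the Normal prior is conjugate. Weight on the data is w = (n/σ²)/(n/σ² + 1/τ₀²) = 95.8678/(95.8678+1.18147) = 0.98783.
Posterior mean = w·x̄ + (1−w)·μ₀ = 0.98783·-3 + 0.012174·-1.72 = -2.984. Posterior variance = 1/(95.8678+1.18147) = 0.0103040, so SD = 0.102.

Posterior mean ≈ -2.984; posterior SD ≈ 0.102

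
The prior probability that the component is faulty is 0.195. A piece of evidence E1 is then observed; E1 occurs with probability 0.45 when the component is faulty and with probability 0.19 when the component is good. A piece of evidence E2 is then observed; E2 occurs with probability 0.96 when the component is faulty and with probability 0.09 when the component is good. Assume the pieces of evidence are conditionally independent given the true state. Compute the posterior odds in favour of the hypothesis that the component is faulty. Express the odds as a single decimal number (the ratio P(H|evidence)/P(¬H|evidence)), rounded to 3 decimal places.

Prior odds = 0.195/(1−0.195) = 0.24224.
Likelihood ratio for E1 = 0.45/0.19 = 2.3684.
Likelihood ratio for E2 = 0.96/0.09 = 10.667.
Posterior odds = prior odds × LR₁ × LR₂ = 6.1196.

Posterior odds ≈ 6.120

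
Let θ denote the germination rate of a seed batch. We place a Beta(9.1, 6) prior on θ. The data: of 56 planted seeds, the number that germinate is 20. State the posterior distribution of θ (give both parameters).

Posterior: Beta(29.1, 42)

The binomial likelihood is conjugate to the Beta prior: with 20 successes and 36 failures, the posterior is Beta(9.1+20, 6+36) = Beta(29.1, 42).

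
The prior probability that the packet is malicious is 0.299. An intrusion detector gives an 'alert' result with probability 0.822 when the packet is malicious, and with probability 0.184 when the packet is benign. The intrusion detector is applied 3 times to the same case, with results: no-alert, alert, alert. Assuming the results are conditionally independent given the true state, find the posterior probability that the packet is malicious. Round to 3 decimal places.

Let H be the event that the packet is malicious; start with P(H) = 0.299. P('alert'|H) = 0.822, P('alert'|¬H) = 0.184.
Update on result 1 ('no-alert'): P(H) ← 0.178·0.2990 / (0.178·0.2990 + 0.816·0.7010) = 0.053222/0.62524 = 0.0851.
Update on result 2 ('alert'): P(H) ← 0.822·0.0851 / (0.822·0.0851 + 0.184·0.9149) = 0.069971/0.23831 = 0.2936.
Update on result 3 ('alert'): P(H) ← 0.822·0.2936 / (0.822·0.2936 + 0.184·0.7064) = 0.24135/0.37133 = 0.6500.

Posterior P(H) ≈ 0.650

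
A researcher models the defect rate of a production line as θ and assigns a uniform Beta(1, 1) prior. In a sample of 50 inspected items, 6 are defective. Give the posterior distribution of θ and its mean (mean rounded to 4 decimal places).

Posterior: Beta(7, 45); mean ≈ 0.1346

The binomial likelihood is conjugate to the Beta prior: with 6 successes and 44 failures, the posterior is Beta(1+6, 1+44) = Beta(7, 45).
Posterior mean = α/(α+β) = 7/52 = 0.1346.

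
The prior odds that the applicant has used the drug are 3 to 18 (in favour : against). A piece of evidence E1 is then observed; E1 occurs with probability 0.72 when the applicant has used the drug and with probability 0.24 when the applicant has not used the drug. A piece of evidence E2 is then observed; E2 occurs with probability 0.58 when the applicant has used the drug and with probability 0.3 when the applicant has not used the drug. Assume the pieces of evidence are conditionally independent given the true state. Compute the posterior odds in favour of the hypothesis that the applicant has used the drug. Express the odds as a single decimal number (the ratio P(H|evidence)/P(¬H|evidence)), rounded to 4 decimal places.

Prior odds = 3/18 = 0.16667.
Likelihood ratio for E1 = 0.72/0.24 = 3.0000.
Likelihood ratio for E2 = 0.58/0.3 = 1.9333.
Posterior odds = prior odds × LR₁ × LR₂ = 0.96667.

Posterior odds ≈ 0.9667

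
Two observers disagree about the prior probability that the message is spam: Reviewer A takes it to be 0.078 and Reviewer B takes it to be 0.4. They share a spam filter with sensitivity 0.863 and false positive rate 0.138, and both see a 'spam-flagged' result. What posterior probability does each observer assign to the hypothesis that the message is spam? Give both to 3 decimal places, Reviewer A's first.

Reviewer A: 0.346; Reviewer B: 0.807

P('+'|H) = 0.863, P('+'|¬H) = 0.138.
Reviewer A: numerator 0.863·0.078 = 0.067314; evidence = 0.067314+0.138·0.922 = 0.19455; posterior = 0.346.
Reviewer B: numerator 0.863·0.4 = 0.34520; evidence = 0.34520+0.138·0.6 = 0.42800; posterior = 0.807.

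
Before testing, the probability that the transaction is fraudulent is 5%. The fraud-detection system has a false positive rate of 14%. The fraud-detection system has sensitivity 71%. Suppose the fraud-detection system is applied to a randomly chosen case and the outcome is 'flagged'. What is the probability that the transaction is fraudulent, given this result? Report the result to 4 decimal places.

P(H | E) ≈ 0.2107

Write H for 'the transaction is fraudulent'. Prior odds H:¬H = 0.05/0.95 = 0.052632. For the 'flagged' outcome, the likelihood ratio is 0.71/0.14 = 5.0714.
Posterior odds = 0.052632 × 5.0714 = 0.26692, so P(H|E) = 0.26692/(1+0.26692) = 0.2107.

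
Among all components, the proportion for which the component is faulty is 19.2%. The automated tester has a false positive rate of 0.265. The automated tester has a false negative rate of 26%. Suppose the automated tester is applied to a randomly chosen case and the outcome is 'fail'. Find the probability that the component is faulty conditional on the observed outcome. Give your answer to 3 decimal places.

P(H | E) ≈ 0.399

Let H be the event that the component is faulty. P(H) = 0.192, so P(¬H) = 0.808. With E the 'fail' result, P(E|H) = 0.74 and P(E|¬H) = 0.265.
P(E) = 0.74·0.192 + 0.265·0.808 = 0.14208 + 0.21412 = 0.35620.
By Bayes' theorem, P(H|E) = 0.14208 / 0.35620 = 0.399.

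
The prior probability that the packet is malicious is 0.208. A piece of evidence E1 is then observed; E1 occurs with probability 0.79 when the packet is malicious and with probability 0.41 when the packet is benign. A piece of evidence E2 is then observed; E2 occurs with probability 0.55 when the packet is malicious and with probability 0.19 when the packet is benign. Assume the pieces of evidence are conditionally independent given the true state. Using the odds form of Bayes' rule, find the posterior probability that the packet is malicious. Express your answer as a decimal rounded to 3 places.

Posterior probability ≈ 0.594

Prior odds = 0.208/(1−0.208) = 0.26263.
Likelihood ratio for E1 = 0.79/0.41 = 1.9268.
Likelihood ratio for E2 = 0.55/0.19 = 2.8947.
Posterior odds = prior odds × LR₁ × LR₂ = 1.4648.
Posterior probability = odds/(1+odds) = 1.4648/2.4648 = 0.594.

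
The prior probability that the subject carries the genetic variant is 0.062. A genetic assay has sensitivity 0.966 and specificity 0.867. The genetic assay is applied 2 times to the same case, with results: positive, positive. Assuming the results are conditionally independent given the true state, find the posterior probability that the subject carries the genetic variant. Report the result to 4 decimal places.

Posterior P(H) ≈ 0.7771

With H the event that the subject carries the genetic variant, the joint likelihood of the observed sequence is P(data|H) = 0.966·0.966 = 0.93316 and P(data|¬H) = 0.133·0.133 = 0.017689.
Bayes: P(H|data) = 0.062·0.93316 / (0.062·0.93316 + 0.938·0.017689) = 0.057856/0.074448 = 0.7771.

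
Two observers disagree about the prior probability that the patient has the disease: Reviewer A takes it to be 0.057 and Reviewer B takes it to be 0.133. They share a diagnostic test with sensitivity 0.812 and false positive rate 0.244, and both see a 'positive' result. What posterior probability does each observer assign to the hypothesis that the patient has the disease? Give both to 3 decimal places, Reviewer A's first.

Reviewer A: 0.167; Reviewer B: 0.338

P('+'|H) = 0.812, P('+'|¬H) = 0.244.
Reviewer A: numerator 0.812·0.057 = 0.046284; evidence = 0.046284+0.244·0.943 = 0.27638; posterior = 0.167.
Reviewer B: numerator 0.812·0.133 = 0.10800; evidence = 0.10800+0.244·0.867 = 0.31954; posterior = 0.338.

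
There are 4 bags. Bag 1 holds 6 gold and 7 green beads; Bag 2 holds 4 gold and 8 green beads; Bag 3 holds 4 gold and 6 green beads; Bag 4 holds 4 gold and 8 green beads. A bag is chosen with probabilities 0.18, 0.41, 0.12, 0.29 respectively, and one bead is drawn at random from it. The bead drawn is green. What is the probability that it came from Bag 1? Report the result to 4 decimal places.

Posterior probability ≈ 0.1525

P(green|Bag 1) = 0.5385; P(green|Bag 2) = 0.6667; P(green|Bag 3) = 0.6; P(green|Bag 4) = 0.6667.
Prior × likelihood for each source: 0.18·0.5385=0.09692, 0.41·0.6667=0.2733, 0.12·0.6=0.07200, 0.29·0.6667=0.1933. Summing gives P(green) = 0.63559.
P(Bag 1 | green) = 0.09692 / 0.63559 = 0.1525.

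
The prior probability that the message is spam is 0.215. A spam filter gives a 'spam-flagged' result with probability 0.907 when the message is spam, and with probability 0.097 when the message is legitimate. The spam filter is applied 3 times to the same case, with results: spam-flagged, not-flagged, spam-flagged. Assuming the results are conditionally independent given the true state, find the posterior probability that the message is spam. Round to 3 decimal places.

Let H be the event that the message is spam; start with P(H) = 0.215. P('spam-flagged'|H) = 0.907, P('spam-flagged'|¬H) = 0.097.
Update on result 1 ('spam-flagged'): P(H) ← 0.907·0.2150 / (0.907·0.2150 + 0.097·0.7850) = 0.19501/0.27115 = 0.7192.
Update on result 2 ('not-flagged'): P(H) ← 0.093·0.7192 / (0.093·0.7192 + 0.903·0.2808) = 0.066884/0.32047 = 0.2087.
Update on result 3 ('spam-flagged'): P(H) ← 0.907·0.2087 / (0.907·0.2087 + 0.097·0.7913) = 0.18930/0.26605 = 0.7115.

Posterior P(H) ≈ 0.712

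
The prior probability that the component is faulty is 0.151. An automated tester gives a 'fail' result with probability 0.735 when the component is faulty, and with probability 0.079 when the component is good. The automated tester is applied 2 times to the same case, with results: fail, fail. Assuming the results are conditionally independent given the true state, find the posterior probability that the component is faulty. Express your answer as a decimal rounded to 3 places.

Let H be the event that the component is faulty; start with P(H) = 0.151. P('fail'|H) = 0.735, P('fail'|¬H) = 0.079.
Update on result 1 ('fail'): P(H) ← 0.735·0.1510 / (0.735·0.1510 + 0.079·0.8490) = 0.11099/0.17806 = 0.6233.
Update on result 2 ('fail'): P(H) ← 0.735·0.6233 / (0.735·0.6233 + 0.079·0.3767) = 0.45814/0.48789 = 0.9390.

Posterior P(H) ≈ 0.939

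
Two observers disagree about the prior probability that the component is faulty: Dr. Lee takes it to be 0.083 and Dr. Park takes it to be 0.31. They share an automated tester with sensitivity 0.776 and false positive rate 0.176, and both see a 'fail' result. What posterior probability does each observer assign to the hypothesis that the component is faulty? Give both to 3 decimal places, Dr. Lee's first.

The likelihood ratio for a 'fail' result is 0.776/0.176 = 4.4091.
Dr. Lee: prior odds 0.083/0.917 = 0.090513; posterior odds 0.39908; posterior probability 0.285.
Dr. Park: prior odds 0.31/0.69 = 0.44928; posterior odds 1.9809; posterior probability 0.665.

Dr. Lee: 0.285; Dr. Park: 0.665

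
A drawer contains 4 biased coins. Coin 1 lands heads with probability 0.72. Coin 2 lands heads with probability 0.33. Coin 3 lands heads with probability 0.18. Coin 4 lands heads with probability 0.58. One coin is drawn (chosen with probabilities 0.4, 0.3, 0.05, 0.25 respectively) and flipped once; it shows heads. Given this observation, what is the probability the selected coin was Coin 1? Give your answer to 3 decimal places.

Posterior probability ≈ 0.532

P(heads|C1) = 0.72; P(heads|C2) = 0.33; P(heads|C3) = 0.18; P(heads|C4) = 0.58.
Prior × likelihood for each source: 0.4·0.72=0.2880, 0.3·0.33=0.09900, 0.05·0.18=0.009000, 0.25·0.58=0.1450. Summing gives P(heads) = 0.54100.
P(Coin 1 | heads) = 0.2880 / 0.54100 = 0.532.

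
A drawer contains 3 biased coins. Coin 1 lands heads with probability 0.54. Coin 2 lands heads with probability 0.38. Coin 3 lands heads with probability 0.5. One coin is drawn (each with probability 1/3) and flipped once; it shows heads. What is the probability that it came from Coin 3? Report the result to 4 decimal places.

Posterior probability ≈ 0.3521

Tabulate prior·likelihood by source: [1] prior 0.333333, lik 0.54, product 0.1800; [2] prior 0.333333, lik 0.38, product 0.1267; [3] prior 0.333333, lik 0.5, product 0.1667.
Normalizing constant = 0.47333; the posterior for Coin 3 is its product over the sum, 0.1667/0.47333 = 0.3521.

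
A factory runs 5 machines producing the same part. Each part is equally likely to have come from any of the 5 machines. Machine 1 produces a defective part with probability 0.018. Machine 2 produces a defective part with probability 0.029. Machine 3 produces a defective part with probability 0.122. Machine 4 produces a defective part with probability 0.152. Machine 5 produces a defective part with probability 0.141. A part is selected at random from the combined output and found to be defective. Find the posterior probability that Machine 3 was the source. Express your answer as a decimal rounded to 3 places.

Tabulate prior·likelihood by source: [1] prior 0.2, lik 0.018, product 0.003600; [2] prior 0.2, lik 0.029, product 0.005800; [3] prior 0.2, lik 0.122, product 0.02440; [4] prior 0.2, lik 0.152, product 0.03040; [5] prior 0.2, lik 0.141, product 0.02820.
Normalizing constant = 0.092400; the posterior for Machine 3 is its product over the sum, 0.02440/0.092400 = 0.264.

Posterior probability ≈ 0.264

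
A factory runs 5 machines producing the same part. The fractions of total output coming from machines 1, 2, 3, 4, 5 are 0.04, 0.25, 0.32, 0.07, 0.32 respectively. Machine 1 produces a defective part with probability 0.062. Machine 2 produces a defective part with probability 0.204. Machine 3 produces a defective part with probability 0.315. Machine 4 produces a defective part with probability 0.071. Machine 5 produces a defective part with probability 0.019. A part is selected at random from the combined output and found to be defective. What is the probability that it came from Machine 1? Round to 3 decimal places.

Tabulate prior·likelihood by source: [1] prior 0.04, lik 0.062, product 0.002480; [2] prior 0.25, lik 0.204, product 0.05100; [3] prior 0.32, lik 0.315, product 0.1008; [4] prior 0.07, lik 0.071, product 0.004970; [5] prior 0.32, lik 0.019, product 0.006080.
Normalizing constant = 0.16533; the posterior for Machine 1 is its product over the sum, 0.002480/0.16533 = 0.015.

Posterior probability ≈ 0.015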